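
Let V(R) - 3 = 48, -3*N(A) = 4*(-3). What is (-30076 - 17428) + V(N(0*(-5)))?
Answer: -47453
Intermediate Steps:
N(A) = 4 (N(A) = -4*(-3)/3 = -1/3*(-12) = 4)
V(R) = 51 (V(R) = 3 + 48 = 51)
(-30076 - 17428) + V(N(0*(-5))) = (-30076 - 17428) + 51 = -47504 + 51 = -47453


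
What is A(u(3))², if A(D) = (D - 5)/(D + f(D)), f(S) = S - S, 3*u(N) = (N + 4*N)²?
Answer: 196/225 ≈ 0.87111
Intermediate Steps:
u(N) = 25*N²/3 (u(N) = (N + 4*N)²/3 = (5*N)²/3 = (25*N²)/3 = 25*N²/3)
f(S) = 0
A(D) = (-5 + D)/D (A(D) = (D - 5)/(D + 0) = (-5 + D)/D)
A(u(3))² = ((-5 + (25/3)*3²)/(((25/3)*3²)))² = ((-5 + (25/3)*9)/(((25/3)*9)))² = ((-5 + 75)/75)² = ((1/75)*70)² = (14/15)² = 196/225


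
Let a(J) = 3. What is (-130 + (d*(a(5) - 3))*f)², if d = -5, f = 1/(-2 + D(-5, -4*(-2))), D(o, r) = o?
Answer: 16900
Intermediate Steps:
f = -⅐ (f = 1/(-2 - 5) = 1/(-7) = -⅐ ≈ -0.14286)
(-130 + (d*(a(5) - 3))*f)² = (-130 - 5*(3 - 3)*(-⅐))² = (-130 - 5*0*(-⅐))² = (-130 + 0*(-⅐))² = (-130 + 0)² = (-130)² = 16900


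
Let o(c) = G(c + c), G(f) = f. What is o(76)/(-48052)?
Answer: -38/12013 ≈ -0.0031632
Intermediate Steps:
o(c) = 2*c (o(c) = c + c = 2*c)
o(76)/(-48052) = (2*76)/(-48052) = 152*(-1/48052) = -38/12013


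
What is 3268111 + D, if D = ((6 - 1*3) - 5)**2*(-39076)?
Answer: 3111807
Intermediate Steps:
D = -156304 (D = ((6 - 3) - 5)**2*(-39076) = (3 - 5)**2*(-39076) = (-2)**2*(-39076) = 4*(-39076) = -156304)
3268111 + D = 3268111 - 156304 = 3111807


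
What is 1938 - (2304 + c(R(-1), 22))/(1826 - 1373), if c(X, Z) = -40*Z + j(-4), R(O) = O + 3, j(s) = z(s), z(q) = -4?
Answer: 876494/453 ≈ 1934.9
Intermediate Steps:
j(s) = -4
R(O) = 3 + O
c(X, Z) = -4 - 40*Z (c(X, Z) = -40*Z - 4 = -4 - 40*Z)
1938 - (2304 + c(R(-1), 22))/(1826 - 1373) = 1938 - (2304 + (-4 - 40*22))/(1826 - 1373) = 1938 - (2304 + (-4 - 880))/453 = 1938 - (2304 - 884)/453 = 1938 - 1420/453 = 876494/453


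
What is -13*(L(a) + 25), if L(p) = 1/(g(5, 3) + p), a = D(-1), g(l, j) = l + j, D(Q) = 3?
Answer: -3588/11 ≈ -326.18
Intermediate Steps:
g(l, j) = j + l
a = 3
L(p) = 1/(8 + p) (L(p) = 1/((3 + 5) + p) = 1/(8 + p))
-13*(L(a) + 25) = -13*(1/(8 + 3) + 25) = -13*(1/11 + 25) = -13*276/11 = -3588/11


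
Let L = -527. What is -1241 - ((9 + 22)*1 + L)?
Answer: -745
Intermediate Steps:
-1241 - ((9 + 22)*1 + L) = -1241 - ((9 + 22)*1 - 527) = -1241 - (31*1 - 527) = -1241 - (31 - 527) = -1241 - 1*(-496) = -1241 + 496 = -745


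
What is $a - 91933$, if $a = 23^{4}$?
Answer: $187908$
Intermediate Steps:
$a = 279841$
$a - 91933 = 279841 - 91933 = 187908$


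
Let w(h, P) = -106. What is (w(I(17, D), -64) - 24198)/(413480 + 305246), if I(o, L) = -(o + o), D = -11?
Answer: -12152/359363 ≈ -0.033815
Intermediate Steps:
I(o, L) = -2*o
(w(I(17, D), -64) - 24198)/(413480 + 305246) = (-106 - 24198)/(413480 + 305246) = -24304/718726 = -24304*1/718726 = -12152/359363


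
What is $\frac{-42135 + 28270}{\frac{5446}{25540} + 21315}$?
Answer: $- \frac{177056050}{272195273} \approx -0.65047$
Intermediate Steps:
$\frac{-42135 + 28270}{\frac{5446}{25540} + 21315} = - \frac{13865}{5446 \cdot \frac{1}{25540} + 21315} = - \frac{13865}{\frac{2723}{12770} + 21315} = - \frac{13865}{\frac{272195273}{12770}} = \left(-13865\right) \frac{12770}{272195273} = - \frac{177056050}{272195273}$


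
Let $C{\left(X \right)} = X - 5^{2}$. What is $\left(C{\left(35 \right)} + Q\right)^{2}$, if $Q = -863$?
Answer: $727609$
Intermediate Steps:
$C{\left(X \right)} = -25 + X$ ($C{\left(X \right)} = X - 25 = -25 + X$)
$\left(C{\left(35 \right)} + Q\right)^{2} = \left(\left(-25 + 35\right) - 863\right)^{2} = \left(10 - 863\right)^{2} = \left(-853\right)^{2} = 727609$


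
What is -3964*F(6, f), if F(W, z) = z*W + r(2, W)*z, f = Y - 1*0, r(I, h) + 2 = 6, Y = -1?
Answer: 39640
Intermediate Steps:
r(I, h) = 4 (r(I, h) = -2 + 6 = 4)
f = -1 (f = -1 - 1*0 = -1 + 0 = -1)
F(W, z) = 4*z + W*z (F(W, z) = z*W + 4*z = W*z + 4*z = 4*z + W*z)
-3964*F(6, f) = -(-3964)*(4 + 6) = -(-3964)*10 = -3964*(-10) = 39640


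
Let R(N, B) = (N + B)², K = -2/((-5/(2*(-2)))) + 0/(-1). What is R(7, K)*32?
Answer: 23328/25 ≈ 933.12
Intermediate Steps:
K = -8/5 (K = -2/((-5/(-4))) + 0*(-1) = -2/((-5*(-¼))) + 0 = -2/5/4 + 0 = -2*⅘ + 0 = -8/5 + 0 = -8/5 ≈ -1.6000)
R(N, B) = (B + N)²
R(7, K)*32 = (-8/5 + 7)²*32 = (27/5)²*32 = (729/25)*32 = 23328/25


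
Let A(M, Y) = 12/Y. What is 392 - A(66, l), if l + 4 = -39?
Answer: 16868/43 ≈ 392.28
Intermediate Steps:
l = -43 (l = -4 - 39 = -43)
392 - A(66, l) = 392 - 12/(-43) = 392 - 12*(-1)/43 = 392 - 1*(-12/43) = 392 + 12/43 = 16868/43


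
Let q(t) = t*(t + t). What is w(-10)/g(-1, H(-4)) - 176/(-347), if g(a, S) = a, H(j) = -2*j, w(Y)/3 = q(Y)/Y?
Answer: 20996/347 ≈ 60.507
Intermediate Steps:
q(t) = 2*t² (q(t) = t*(2*t) = 2*t²)
w(Y) = 6*Y (w(Y) = 3*((2*Y²)/Y) = 3*(2*Y) = 6*Y)
w(-10)/g(-1, H(-4)) - 176/(-347) = (6*(-10))/(-1) - 176/(-347) = -60*(-1) - 176*(-1/347) = 60 + 176/347 = 20996/347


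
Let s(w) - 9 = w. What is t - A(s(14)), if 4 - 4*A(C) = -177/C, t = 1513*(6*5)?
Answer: 4175611/92 ≈ 45387.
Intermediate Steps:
s(w) = 9 + w
t = 45390 (t = 1513*30 = 45390)
A(C) = 1 + 177/(4*C) (A(C) = 1 - (-177)/(4*C) = 1 + 177/(4*C))
t - A(s(14)) = 45390 - (177/4 + (9 + 14))/(9 + 14) = 45390 - (177/4 + 23)/23 = 45390 - 269/(23*4) = 45390 - 1*269/92 = 45390 - 269/92 = 4175611/92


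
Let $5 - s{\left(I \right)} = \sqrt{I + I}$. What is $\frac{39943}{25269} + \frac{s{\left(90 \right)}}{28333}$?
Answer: $\frac{1131831364}{715946577} - \frac{6 \sqrt{5}}{28333} \approx 1.5804$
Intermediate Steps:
$s{\left(I \right)} = 5 - \sqrt{2} \sqrt{I}$ ($s{\left(I \right)} = 5 - \sqrt{I + I} = 5 - \sqrt{2 I} = 5 - \sqrt{2} \sqrt{I}$)
$\frac{39943}{25269} + \frac{s{\left(90 \right)}}{28333} = \frac{39943}{25269} + \frac{5 - \sqrt{2} \sqrt{90}}{28333} = 39943 \cdot \frac{1}{25269} + \left(5 - \sqrt{2} \cdot 3 \sqrt{10}\right) \frac{1}{28333} = \frac{39943}{25269} + \left(5 - 6 \sqrt{5}\right) \frac{1}{28333} = \frac{39943}{25269} + \left(\frac{5}{28333} - \frac{6 \sqrt{5}}{28333}\right) = \frac{1131831364}{715946577} - \frac{6 \sqrt{5}}{28333}$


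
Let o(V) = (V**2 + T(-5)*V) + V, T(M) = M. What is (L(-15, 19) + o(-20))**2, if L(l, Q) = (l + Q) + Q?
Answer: 253009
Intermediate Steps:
L(l, Q) = l + 2*Q (L(l, Q) = (Q + l) + Q = l + 2*Q)
o(V) = V**2 - 4*V (o(V) = (V**2 - 5*V) + V = V**2 - 4*V)
(L(-15, 19) + o(-20))**2 = ((-15 + 2*19) - 20*(-4 - 20))**2 = ((-15 + 38) - 20*(-24))**2 = (23 + 480)**2 = 503**2 = 253009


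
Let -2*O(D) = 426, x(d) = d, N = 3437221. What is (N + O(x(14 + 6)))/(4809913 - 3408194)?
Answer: 3437008/1401719 ≈ 2.4520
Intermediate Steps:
O(D) = -213 (O(D) = -1/2*426 = -213)
(N + O(x(14 + 6)))/(4809913 - 3408194) = (3437221 - 213)/(4809913 - 3408194) = 3437008/1401719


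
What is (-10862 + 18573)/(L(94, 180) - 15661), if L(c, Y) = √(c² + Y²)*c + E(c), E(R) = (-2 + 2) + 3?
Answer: 60369419/59594166 + 4711421*√61/29797083 ≈ 2.2479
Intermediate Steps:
E(R) = 3 (E(R) = 0 + 3 = 3)
L(c, Y) = 3 + c*√(Y² + c²) (L(c, Y) = √(c² + Y²)*c + 3 = √(Y² + c²)*c + 3 = c*√(Y² + c²) + 3 = 3 + c*√(Y² + c²))
(-10862 + 18573)/(L(94, 180) - 15661) = (-10862 + 18573)/((3 + 94*√(180² + 94²)) - 15661) = 7711/((3 + 94*√(32400 + 8836)) - 15661) = 7711/((3 + 94*√41236) - 15661) = 7711/((3 + 94*(26*√61)) - 15661) = 7711/((3 + 2444*√61) - 15661) = 7711/(-15658 + 2444*√61)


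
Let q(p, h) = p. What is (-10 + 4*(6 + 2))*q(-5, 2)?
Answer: -110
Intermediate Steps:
(-10 + 4*(6 + 2))*q(-5, 2) = (-10 + 4*(6 + 2))*(-5) = (-10 + 4*8)*(-5) = (-10 + 32)*(-5) = 22*(-5) = -110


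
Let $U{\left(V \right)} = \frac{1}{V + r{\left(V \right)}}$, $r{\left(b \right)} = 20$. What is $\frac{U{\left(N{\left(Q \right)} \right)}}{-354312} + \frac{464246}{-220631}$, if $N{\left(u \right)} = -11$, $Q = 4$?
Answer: $- \frac{40010583227}{19014862104} \approx -2.1042$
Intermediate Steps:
$U{\left(V \right)} = \frac{1}{20 + V}$ ($U{\left(V \right)} = \frac{1}{V + 20} = \frac{1}{20 + V}$)
$\frac{U{\left(N{\left(Q \right)} \right)}}{-354312} + \frac{464246}{-220631} = \frac{1}{\left(20 - 11\right) \left(-354312\right)} + \frac{464246}{-220631} = \frac{1}{9} \left(- \frac{1}{354312}\right) + 464246 \left(- \frac{1}{220631}\right) = \frac{1}{9} \left(- \frac{1}{354312}\right) - \frac{464246}{220631} = - \frac{1}{3188808} - \frac{464246}{220631} = - \frac{40010583227}{19014862104}$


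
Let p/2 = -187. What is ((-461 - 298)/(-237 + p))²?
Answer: 576081/373321 ≈ 1.5431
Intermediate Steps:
p = -374 (p = 2*(-187) = -374)
((-461 - 298)/(-237 + p))² = ((-461 - 298)/(-237 - 374))² = (-759/(-611))² = (-759*(-1/611))² = (759/611)² = 576081/373321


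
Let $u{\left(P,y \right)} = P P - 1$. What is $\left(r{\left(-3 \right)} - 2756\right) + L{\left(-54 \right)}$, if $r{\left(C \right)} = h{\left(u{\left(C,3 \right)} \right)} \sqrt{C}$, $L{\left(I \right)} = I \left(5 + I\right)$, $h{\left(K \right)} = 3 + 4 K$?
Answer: $-110 + 35 i \sqrt{3} \approx -110.0 + 60.622 i$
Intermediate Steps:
$u{\left(P,y \right)} = -1 + P^{2}$ ($u{\left(P,y \right)} = P^{2} - 1 = -1 + P^{2}$)
$r{\left(C \right)} = \sqrt{C} \left(-1 + 4 C^{2}\right)$ ($r{\left(C \right)} = \left(3 + 4 \left(-1 + C^{2}\right)\right) \sqrt{C} = \left(3 + \left(-4 + 4 C^{2}\right)\right) \sqrt{C} = \left(-1 + 4 C^{2}\right) \sqrt{C} = \sqrt{C} \left(-1 + 4 C^{2}\right)$)
$\left(r{\left(-3 \right)} - 2756\right) + L{\left(-54 \right)} = \left(\sqrt{-3} \left(-1 + 4 \left(-3\right)^{2}\right) - 2756\right) - 54 \left(5 - 54\right) = \left(i \sqrt{3} \left(-1 + 4 \cdot 9\right) - 2756\right) - -2646 = \left(i \sqrt{3} \left(-1 + 36\right) - 2756\right) + 2646 = \left(i \sqrt{3} \cdot 35 - 2756\right) + 2646 = \left(35 i \sqrt{3} - 2756\right) + 2646 = \left(-2756 + 35 i \sqrt{3}\right) + 2646 = -110 + 35 i \sqrt{3}$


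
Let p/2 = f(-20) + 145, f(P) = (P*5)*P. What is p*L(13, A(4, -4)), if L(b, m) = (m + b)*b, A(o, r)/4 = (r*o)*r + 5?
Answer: 16117530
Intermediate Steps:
A(o, r) = 20 + 4*o*r² (A(o, r) = 4*((r*o)*r + 5) = 4*((o*r)*r + 5) = 4*(o*r² + 5) = 4*(5 + o*r²) = 20 + 4*o*r²)
f(P) = 5*P² (f(P) = (5*P)*P = 5*P²)
L(b, m) = b*(b + m) (L(b, m) = (b + m)*b = b*(b + m))
p = 4290 (p = 2*(5*(-20)² + 145) = 2*(5*400 + 145) = 2*(2000 + 145) = 2*2145 = 4290)
p*L(13, A(4, -4)) = 4290*(13*(13 + (20 + 4*4*(-4)²))) = 4290*(13*(13 + (20 + 4*4*16))) = 4290*(13*(13 + (20 + 256))) = 4290*(13*(13 + 276)) = 4290*(13*289) = 4290*3757 = 16117530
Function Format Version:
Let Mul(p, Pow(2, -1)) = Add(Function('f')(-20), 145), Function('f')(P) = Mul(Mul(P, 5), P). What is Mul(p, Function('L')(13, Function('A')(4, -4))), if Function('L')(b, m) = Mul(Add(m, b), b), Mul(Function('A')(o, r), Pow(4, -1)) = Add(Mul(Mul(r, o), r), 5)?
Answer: 16117530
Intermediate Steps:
Function('A')(o, r) = Add(20, Mul(4, o, Pow(r, 2))) (Function('A')(o, r) = Mul(4, Add(Mul(Mul(r, o), r), 5)) = Mul(4, Add(Mul(Mul(o, r), r), 5)) = Mul(4, Add(Mul(o, Pow(r, 2)), 5)) = Mul(4, Add(5, Mul(o, Pow(r, 2)))) = Add(20, Mul(4, o, Pow(r, 2))))
Function('f')(P) = Mul(5, Pow(P, 2)) (Function('f')(P) = Mul(Mul(5, P), P) = Mul(5, Pow(P, 2)))
Function('L')(b, m) = Mul(b, Add(b, m)) (Function('L')(b, m) = Mul(Add(b, m), b) = Mul(b, Add(b, m)))
p = 4290 (p = Mul(2, Add(Mul(5, Pow(-20, 2)), 145)) = Mul(2, Add(Mul(5, 400), 145)) = Mul(2, Add(2000, 145)) = Mul(2, 2145) = 4290)
Mul(p, Function('L')(13, Function('A')(4, -4))) = Mul(4290, Mul(13, Add(13, Add(20, Mul(4, 4, Pow(-4, 2)))))) = Mul(4290, Mul(13, Add(13, Add(20, Mul(4, 4, 16))))) = Mul(4290, Mul(13, Add(13, Add(20, 256)))) = Mul(4290, Mul(13, Add(13, 276))) = Mul(4290, Mul(13, 289)) = Mul(4290, 3757) = 16117530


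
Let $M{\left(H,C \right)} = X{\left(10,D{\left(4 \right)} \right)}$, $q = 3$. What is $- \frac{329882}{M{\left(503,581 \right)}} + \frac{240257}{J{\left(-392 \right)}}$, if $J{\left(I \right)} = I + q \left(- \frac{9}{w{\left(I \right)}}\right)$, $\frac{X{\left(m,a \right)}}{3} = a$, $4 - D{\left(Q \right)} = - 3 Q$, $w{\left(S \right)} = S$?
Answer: $- \frac{27601378273}{3687288} \approx -7485.5$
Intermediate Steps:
$D{\left(Q \right)} = 4 + 3 Q$ ($D{\left(Q \right)} = 4 - - 3 Q = 4 + 3 Q$)
$X{\left(m,a \right)} = 3 a$
$M{\left(H,C \right)} = 48$ ($M{\left(H,C \right)} = 3 \left(4 + 3 \cdot 4\right) = 3 \left(4 + 12\right) = 3 \cdot 16 = 48$)
$J{\left(I \right)} = I - \frac{27}{I}$ ($J{\left(I \right)} = I + 3 \left(- \frac{9}{I}\right) = I - \frac{27}{I}$)
$- \frac{329882}{M{\left(503,581 \right)}} + \frac{240257}{J{\left(-392 \right)}} = - \frac{329882}{48} + \frac{240257}{-392 - \frac{27}{-392}} = \left(-329882\right) \frac{1}{48} + \frac{240257}{-392 - - \frac{27}{392}} = - \frac{164941}{24} + \frac{240257}{-392 + \frac{27}{392}} = - \frac{164941}{24} + \frac{240257}{- \frac{153637}{392}} = - \frac{164941}{24} + 240257 \left(- \frac{392}{153637}\right) = - \frac{164941}{24} - \frac{94180744}{153637} = - \frac{27601378273}{3687288}$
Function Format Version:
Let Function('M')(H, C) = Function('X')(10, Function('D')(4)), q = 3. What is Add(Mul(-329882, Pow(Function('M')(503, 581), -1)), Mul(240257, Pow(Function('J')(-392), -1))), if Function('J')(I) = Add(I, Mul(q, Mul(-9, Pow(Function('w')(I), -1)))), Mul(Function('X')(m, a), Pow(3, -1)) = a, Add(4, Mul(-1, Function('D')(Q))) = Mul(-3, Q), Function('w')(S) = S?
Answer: Rational(-27601378273, 3687288) ≈ -7485.5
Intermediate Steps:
Function('D')(Q) = Add(4, Mul(3, Q)) (Function('D')(Q) = Add(4, Mul(-1, Mul(-3, Q))) = Add(4, Mul(3, Q)))
Function('X')(m, a) = Mul(3, a)
Function('M')(H, C) = 48 (Function('M')(H, C) = Mul(3, Add(4, Mul(3, 4))) = Mul(3, Add(4, 12)) = Mul(3, 16) = 48)
Function('J')(I) = Add(I, Mul(-27, Pow(I, -1))) (Function('J')(I) = Add(I, Mul(3, Mul(-9, Pow(I, -1)))) = Add(I, Mul(-27, Pow(I, -1))))
Add(Mul(-329882, Pow(Function('M')(503, 581), -1)), Mul(240257, Pow(Function('J')(-392), -1))) = Add(Mul(-329882, Pow(48, -1)), Mul(240257, Pow(Add(-392, Mul(-27, Pow(-392, -1))), -1))) = Add(Mul(-329882, Rational(1, 48)), Mul(240257, Pow(Add(-392, Mul(-27, Rational(-1, 392))), -1))) = Add(Rational(-164941, 24), Mul(240257, Pow(Add(-392, Rational(27, 392)), -1))) = Add(Rational(-164941, 24), Mul(240257, Pow(Rational(-153637, 392), -1))) = Add(Rational(-164941, 24), Mul(240257, Rational(-392, 153637))) = Add(Rational(-164941, 24), Rational(-94180744, 153637)) = Rational(-27601378273, 3687288)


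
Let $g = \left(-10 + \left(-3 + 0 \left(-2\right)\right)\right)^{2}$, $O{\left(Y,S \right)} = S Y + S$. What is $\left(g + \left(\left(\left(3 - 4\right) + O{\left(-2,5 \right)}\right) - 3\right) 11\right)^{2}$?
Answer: $4900$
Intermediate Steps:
$O{\left(Y,S \right)} = S + S Y$
$g = 169$ ($g = \left(-10 + \left(-3 + 0\right)\right)^{2} = \left(-10 - 3\right)^{2} = \left(-13\right)^{2} = 169$)
$\left(g + \left(\left(\left(3 - 4\right) + O{\left(-2,5 \right)}\right) - 3\right) 11\right)^{2} = \left(169 + \left(\left(\left(3 - 4\right) + 5 \left(1 - 2\right)\right) - 3\right) 11\right)^{2} = \left(169 + \left(\left(-1 + 5 \left(-1\right)\right) - 3\right) 11\right)^{2} = \left(169 + \left(\left(-1 - 5\right) - 3\right) 11\right)^{2} = \left(169 + \left(-6 - 3\right) 11\right)^{2} = \left(169 - 99\right)^{2} = 70^{2} = 4900$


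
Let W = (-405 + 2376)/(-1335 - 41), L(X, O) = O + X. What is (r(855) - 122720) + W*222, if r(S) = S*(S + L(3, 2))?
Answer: 421236259/688 ≈ 6.1226e+5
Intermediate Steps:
W = -1971/1376 (W = 1971/(-1376) = 1971*(-1/1376) = -1971/1376 ≈ -1.4324)
r(S) = S*(5 + S) (r(S) = S*(S + (2 + 3)) = S*(S + 5) = S*(5 + S))
(r(855) - 122720) + W*222 = (855*(5 + 855) - 122720) - 1971/1376*222 = (855*860 - 122720) - 218781/688 = (735300 - 122720) - 218781/688 = 612580 - 218781/688 = 421236259/688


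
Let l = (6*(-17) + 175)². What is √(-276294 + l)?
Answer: I*√270965 ≈ 520.54*I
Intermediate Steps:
l = 5329 (l = (-102 + 175)² = 73² = 5329)
√(-276294 + l) = √(-276294 + 5329) = √(-270965) = I*√270965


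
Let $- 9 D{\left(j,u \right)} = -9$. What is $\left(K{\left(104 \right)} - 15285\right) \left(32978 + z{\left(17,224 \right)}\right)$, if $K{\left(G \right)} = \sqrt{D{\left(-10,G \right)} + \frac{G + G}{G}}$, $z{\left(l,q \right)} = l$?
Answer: $-504328575 + 32995 \sqrt{3} \approx -5.0427 \cdot 10^{8}$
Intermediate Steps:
$D{\left(j,u \right)} = 1$ ($D{\left(j,u \right)} = \left(- \frac{1}{9}\right) \left(-9\right) = 1$)
$K{\left(G \right)} = \sqrt{3}$ ($K{\left(G \right)} = \sqrt{1 + \frac{G + G}{G}} = \sqrt{1 + \frac{2 G}{G}} = \sqrt{1 + 2} = \sqrt{3}$)
$\left(K{\left(104 \right)} - 15285\right) \left(32978 + z{\left(17,224 \right)}\right) = \left(\sqrt{3} - 15285\right) \left(32978 + 17\right) = \left(-15285 + \sqrt{3}\right) 32995 = -504328575 + 32995 \sqrt{3}$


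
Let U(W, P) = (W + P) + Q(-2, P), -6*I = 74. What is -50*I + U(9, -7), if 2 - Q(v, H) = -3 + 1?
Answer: 1868/3 ≈ 622.67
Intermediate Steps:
I = -37/3 (I = -1/6*74 = -37/3 ≈ -12.333)
Q(v, H) = 4 (Q(v, H) = 2 - (-3 + 1) = 2 - 1*(-2) = 2 + 2 = 4)
U(W, P) = 4 + P + W (U(W, P) = (W + P) + 4 = (P + W) + 4 = 4 + P + W)
-50*I + U(9, -7) = -50*(-37/3) + (4 - 7 + 9) = 1850/3 + 6 = 1868/3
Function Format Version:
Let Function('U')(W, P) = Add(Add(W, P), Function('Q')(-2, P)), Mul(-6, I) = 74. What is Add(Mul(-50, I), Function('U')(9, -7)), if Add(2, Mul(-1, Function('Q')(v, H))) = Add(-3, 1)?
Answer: Rational(1868, 3) ≈ 622.67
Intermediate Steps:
I = Rational(-37, 3) (I = Mul(Rational(-1, 6), 74) = Rational(-37, 3) ≈ -12.333)
Function('Q')(v, H) = 4 (Function('Q')(v, H) = Add(2, Mul(-1, Add(-3, 1))) = Add(2, Mul(-1, -2)) = Add(2, 2) = 4)
Function('U')(W, P) = Add(4, P, W) (Function('U')(W, P) = Add(Add(W, P), 4) = Add(Add(P, W), 4) = Add(4, P, W))
Add(Mul(-50, I), Function('U')(9, -7)) = Add(Mul(-50, Rational(-37, 3)), Add(4, -7, 9)) = Add(Rational(1850, 3), 6) = Rational(1868, 3)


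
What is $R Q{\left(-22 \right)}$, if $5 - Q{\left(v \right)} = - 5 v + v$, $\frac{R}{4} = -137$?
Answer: $45484$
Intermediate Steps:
$R = -548$ ($R = 4 \left(-137\right) = -548$)
$Q{\left(v \right)} = 5 + 4 v$ ($Q{\left(v \right)} = 5 - \left(- 5 v + v\right) = 5 - - 4 v = 5 + 4 v$)
$R Q{\left(-22 \right)} = - 548 \left(5 + 4 \left(-22\right)\right) = - 548 \left(5 - 88\right) = \left(-548\right) \left(-83\right) = 45484$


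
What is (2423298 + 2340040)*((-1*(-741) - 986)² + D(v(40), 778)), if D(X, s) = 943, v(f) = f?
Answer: 290411191184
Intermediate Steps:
(2423298 + 2340040)*((-1*(-741) - 986)² + D(v(40), 778)) = (2423298 + 2340040)*((-1*(-741) - 986)² + 943) = 4763338*((741 - 986)² + 943) = 4763338*((-245)² + 943) = 4763338*(60025 + 943) = 4763338*60968 = 290411191184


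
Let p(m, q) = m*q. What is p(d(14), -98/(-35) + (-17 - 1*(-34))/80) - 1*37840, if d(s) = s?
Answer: -1511913/40 ≈ -37798.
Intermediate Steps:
p(d(14), -98/(-35) + (-17 - 1*(-34))/80) - 1*37840 = 14*(-98/(-35) + (-17 - 1*(-34))/80) - 1*37840 = 14*(-98*(-1/35) + (-17 + 34)*(1/80)) - 37840 = 14*(14/5 + 17*(1/80)) - 37840 = 14*(14/5 + 17/80) - 37840 = 14*(241/80) - 37840 = 1687/40 - 37840 = -1511913/40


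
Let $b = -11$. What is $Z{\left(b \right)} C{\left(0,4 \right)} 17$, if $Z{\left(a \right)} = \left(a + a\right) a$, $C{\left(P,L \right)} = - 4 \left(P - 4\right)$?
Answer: $65824$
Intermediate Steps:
$C{\left(P,L \right)} = 16 - 4 P$ ($C{\left(P,L \right)} = - 4 \left(-4 + P\right) = 16 - 4 P$)
$Z{\left(a \right)} = 2 a^{2}$ ($Z{\left(a \right)} = 2 a a = 2 a^{2}$)
$Z{\left(b \right)} C{\left(0,4 \right)} 17 = 2 \left(-11\right)^{2} \left(16 - 0\right) 17 = 2 \cdot 121 \left(16 + 0\right) 17 = 242 \cdot 16 \cdot 17 = 3872 \cdot 17 = 65824$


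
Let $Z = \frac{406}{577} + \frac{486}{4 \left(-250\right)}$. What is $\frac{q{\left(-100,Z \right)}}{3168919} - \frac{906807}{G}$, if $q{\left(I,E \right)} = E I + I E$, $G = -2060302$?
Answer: $\frac{8290071304156649}{18835963492957130} \approx 0.44012$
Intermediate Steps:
$Z = \frac{62789}{288500}$ ($Z = 406 \cdot \frac{1}{577} + \frac{486}{-1000} = \frac{406}{577} + 486 \left(- \frac{1}{1000}\right) = \frac{406}{577} - \frac{243}{500} = \frac{62789}{288500} \approx 0.21764$)
$q{\left(I,E \right)} = 2 E I$ ($q{\left(I,E \right)} = E I + E I = 2 E I$)
$\frac{q{\left(-100,Z \right)}}{3168919} - \frac{906807}{G} = \frac{2 \cdot \frac{62789}{288500} \left(-100\right)}{3168919} - \frac{906807}{-2060302} = \left(- \frac{125578}{2885}\right) \frac{1}{3168919} - - \frac{906807}{2060302} = - \frac{125578}{9142331315} + \frac{906807}{2060302} = \frac{8290071304156649}{18835963492957130}$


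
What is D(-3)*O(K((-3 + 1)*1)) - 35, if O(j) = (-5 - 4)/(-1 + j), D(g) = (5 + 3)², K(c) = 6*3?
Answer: -1171/17 ≈ -68.882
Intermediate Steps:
K(c) = 18
D(g) = 64 (D(g) = 8² = 64)
O(j) = -9/(-1 + j)
D(-3)*O(K((-3 + 1)*1)) - 35 = 64*(-9/(-1 + 18)) - 35 = 64*(-9/17) - 35 = -576/17 - 35 = -1171/17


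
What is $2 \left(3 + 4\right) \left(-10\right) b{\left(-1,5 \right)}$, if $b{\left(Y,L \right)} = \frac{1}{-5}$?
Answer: $28$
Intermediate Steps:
$b{\left(Y,L \right)} = - \frac{1}{5}$
$2 \left(3 + 4\right) \left(-10\right) b{\left(-1,5 \right)} = 2 \left(3 + 4\right) \left(-10\right) \left(- \frac{1}{5}\right) = 2 \cdot 7 \left(-10\right) \left(- \frac{1}{5}\right) = 14 \left(-10\right) \left(- \frac{1}{5}\right) = \left(-140\right) \left(- \frac{1}{5}\right) = 28$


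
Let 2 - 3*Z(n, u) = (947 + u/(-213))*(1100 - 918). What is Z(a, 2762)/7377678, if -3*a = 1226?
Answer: -18104146/2357168121 ≈ -0.0076805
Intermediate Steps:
a = -1226/3 (a = -⅓*1226 = -1226/3 ≈ -408.67)
Z(n, u) = -172352/3 + 182*u/639 (Z(n, u) = ⅔ - (947 + u/(-213))*(1100 - 918)/3 = ⅔ - (947 + u*(-1/213))*182/3 = ⅔ - (947 - u/213)*182/3 = ⅔ - (172354 - 182*u/213)/3 = ⅔ + (-172354/3 + 182*u/639) = -172352/3 + 182*u/639)
Z(a, 2762)/7377678 = (-172352/3 + (182/639)*2762)/7377678 = (-172352/3 + 502684/639)*(1/7377678) = -36208292/639*1/7377678 = -18104146/2357168121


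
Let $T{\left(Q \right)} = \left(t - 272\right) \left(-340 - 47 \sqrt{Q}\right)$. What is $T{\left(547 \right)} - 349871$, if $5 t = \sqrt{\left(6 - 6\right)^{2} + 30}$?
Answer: $-257391 - 68 \sqrt{30} + 12784 \sqrt{547} - \frac{47 \sqrt{16410}}{5} \approx 40025.0$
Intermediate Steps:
$t = \frac{\sqrt{30}}{5}$ ($t = \frac{\sqrt{\left(6 - 6\right)^{2} + 30}}{5} = \frac{\sqrt{0^{2} + 30}}{5} = \frac{\sqrt{0 + 30}}{5} = \frac{\sqrt{30}}{5} \approx 1.0954$)
$T{\left(Q \right)} = \left(-340 - 47 \sqrt{Q}\right) \left(-272 + \frac{\sqrt{30}}{5}\right)$ ($T{\left(Q \right)} = \left(\frac{\sqrt{30}}{5} - 272\right) \left(-340 - 47 \sqrt{Q}\right) = \left(-272 + \frac{\sqrt{30}}{5}\right) \left(-340 - 47 \sqrt{Q}\right) = \left(-340 - 47 \sqrt{Q}\right) \left(-272 + \frac{\sqrt{30}}{5}\right)$)
$T{\left(547 \right)} - 349871 = \left(92480 - 68 \sqrt{30} + 12784 \sqrt{547} - \frac{47 \sqrt{30} \sqrt{547}}{5}\right) - 349871 = \left(92480 - 68 \sqrt{30} + 12784 \sqrt{547} - \frac{47 \sqrt{16410}}{5}\right) - 349871 = -257391 - 68 \sqrt{30} + 12784 \sqrt{547} - \frac{47 \sqrt{16410}}{5}$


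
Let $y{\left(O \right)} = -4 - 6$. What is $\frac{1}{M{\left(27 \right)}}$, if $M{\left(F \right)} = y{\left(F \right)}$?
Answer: $- \frac{1}{10} \approx -0.1$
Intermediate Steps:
$y{\left(O \right)} = -10$ ($y{\left(O \right)} = -4 - 6 = -10$)
$M{\left(F \right)} = -10$
$\frac{1}{M{\left(27 \right)}} = \frac{1}{-10} = - \frac{1}{10}$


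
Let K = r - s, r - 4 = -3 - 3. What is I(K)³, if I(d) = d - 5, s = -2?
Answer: -125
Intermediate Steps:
r = -2 (r = 4 + (-3 - 3) = 4 - 6 = -2)
K = 0 (K = -2 - 1*(-2) = -2 + 2 = 0)
I(d) = -5 + d
I(K)³ = (-5 + 0)³ = (-5)³ = -125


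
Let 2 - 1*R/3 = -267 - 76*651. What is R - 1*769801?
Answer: -620566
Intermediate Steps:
R = 149235 (R = 6 - 3*(-267 - 76*651) = 6 - 3*(-267 - 49476) = 6 - 3*(-49743) = 6 + 149229 = 149235)
R - 1*769801 = 149235 - 1*769801 = 149235 - 769801 = -620566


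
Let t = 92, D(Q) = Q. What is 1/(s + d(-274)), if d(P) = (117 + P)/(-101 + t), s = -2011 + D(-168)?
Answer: -9/19454 ≈ -0.00046263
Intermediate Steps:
s = -2179 (s = -2011 - 168 = -2179)
d(P) = -13 - P/9 (d(P) = (117 + P)/(-101 + 92) = (117 + P)/(-9) = (117 + P)*(-1/9) = -13 - P/9)
1/(s + d(-274)) = 1/(-2179 + (-13 - 1/9*(-274))) = 1/(-2179 + (-13 + 274/9)) = 1/(-2179 + 157/9) = 1/(-19454/9) = -9/19454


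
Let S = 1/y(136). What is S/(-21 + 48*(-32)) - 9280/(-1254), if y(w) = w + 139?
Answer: 60203981/8135325 ≈ 7.4003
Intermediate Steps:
y(w) = 139 + w
S = 1/275 (S = 1/(139 + 136) = 1/275 ≈ 0.0036364)
S/(-21 + 48*(-32)) - 9280/(-1254) = 1/(275*(-21 + 48*(-32))) - 9280/(-1254) = 1/(275*(-21 - 1536)) - 9280*(-1/1254) = (1/275)/(-1557) + 4640/627 = (1/275)*(-1/1557) + 4640/627 = -1/428175 + 4640/627 = 60203981/8135325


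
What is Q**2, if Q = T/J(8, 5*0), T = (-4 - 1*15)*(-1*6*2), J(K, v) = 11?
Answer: 51984/121 ≈ 429.62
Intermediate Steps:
T = 228 (T = (-4 - 15)*(-6*2) = -19*(-12) = 228)
Q = 228/11 ≈ 20.727
Q**2 = (228/11)**2 = 51984/121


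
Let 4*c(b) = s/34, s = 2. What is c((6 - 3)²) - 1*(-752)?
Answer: 51137/68 ≈ 752.01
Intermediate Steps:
c(b) = 1/68 (c(b) = (2/34)/4 = (2*(1/34))/4 = (¼)*(1/17) = 1/68)
c((6 - 3)²) - 1*(-752) = 1/68 - 1*(-752) = 1/68 + 752 = 51137/68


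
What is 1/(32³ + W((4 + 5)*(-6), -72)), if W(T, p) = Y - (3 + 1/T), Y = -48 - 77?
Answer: 54/1762561 ≈ 3.0637e-5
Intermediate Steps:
Y = -125
W(T, p) = -128 - 1/T (W(T, p) = -125 - (3 + 1/T) = -125 + (-3 - 1/T) = -128 - 1/T)
1/(32³ + W((4 + 5)*(-6), -72)) = 1/(32³ + (-128 - 1/((4 + 5)*(-6)))) = 1/(32768 + (-128 - 1/(9*(-6)))) = 1/(32768 + (-128 - 1/(-54))) = 1/(32768 + (-128 - 1*(-1/54))) = 1/(32768 + (-128 + 1/54)) = 1/(32768 - 6911/54) = 1/(1762561/54) = 54/1762561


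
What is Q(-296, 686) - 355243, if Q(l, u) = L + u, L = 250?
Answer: -354307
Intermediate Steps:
Q(l, u) = 250 + u
Q(-296, 686) - 355243 = (250 + 686) - 355243 = 936 - 355243 = -354307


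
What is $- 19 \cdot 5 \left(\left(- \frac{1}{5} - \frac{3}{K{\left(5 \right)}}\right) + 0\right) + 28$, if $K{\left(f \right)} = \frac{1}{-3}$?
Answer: $-808$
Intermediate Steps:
$K{\left(f \right)} = - \frac{1}{3}$
$- 19 \cdot 5 \left(\left(- \frac{1}{5} - \frac{3}{K{\left(5 \right)}}\right) + 0\right) + 28 = - 19 \cdot 5 \left(\left(- \frac{1}{5} - \frac{3}{- \frac{1}{3}}\right) + 0\right) + 28 = - 19 \cdot 5 \left(\left(\left(-1\right) \frac{1}{5} - -9\right) + 0\right) + 28 = - 19 \cdot 5 \left(\left(- \frac{1}{5} + 9\right) + 0\right) + 28 = - 19 \cdot 5 \left(\frac{44}{5} + 0\right) + 28 = - 19 \cdot 5 \cdot \frac{44}{5} + 28 = \left(-19\right) 44 + 28 = -836 + 28 = -808$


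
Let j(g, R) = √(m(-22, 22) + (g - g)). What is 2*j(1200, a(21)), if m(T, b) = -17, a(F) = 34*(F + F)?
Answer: 2*I*√17 ≈ 8.2462*I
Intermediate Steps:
a(F) = 68*F (a(F) = 34*(2*F) = 68*F)
j(g, R) = I*√17 (j(g, R) = √(-17 + (g - g)) = √(-17 + 0) = √(-17) = I*√17)
2*j(1200, a(21)) = 2*(I*√17) = 2*I*√17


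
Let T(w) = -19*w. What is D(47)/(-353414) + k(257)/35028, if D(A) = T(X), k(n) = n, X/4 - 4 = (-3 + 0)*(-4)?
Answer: 66710723/6189692796 ≈ 0.010778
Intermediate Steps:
X = 64 (X = 16 + 4*((-3 + 0)*(-4)) = 16 + 4*(-3*(-4)) = 16 + 4*12 = 16 + 48 = 64)
D(A) = -1216 (D(A) = -19*64 = -1216)
D(47)/(-353414) + k(257)/35028 = -1216/(-353414) + 257/35028 = -1216*(-1/353414) + 257*(1/35028) = 608/176707 + 257/35028 = 66710723/6189692796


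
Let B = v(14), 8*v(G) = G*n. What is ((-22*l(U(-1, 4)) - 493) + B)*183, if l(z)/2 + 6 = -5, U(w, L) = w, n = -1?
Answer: -7869/4 ≈ -1967.3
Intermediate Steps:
v(G) = -G/8 (v(G) = (G*(-1))/8 = (-G)/8 = -G/8)
B = -7/4 (B = -1/8*14 = -7/4 ≈ -1.7500)
l(z) = -22 (l(z) = -12 + 2*(-5) = -12 - 10 = -22)
((-22*l(U(-1, 4)) - 493) + B)*183 = ((-22*(-22) - 493) - 7/4)*183 = ((484 - 493) - 7/4)*183 = (-9 - 7/4)*183 = -43/4*183 = -7869/4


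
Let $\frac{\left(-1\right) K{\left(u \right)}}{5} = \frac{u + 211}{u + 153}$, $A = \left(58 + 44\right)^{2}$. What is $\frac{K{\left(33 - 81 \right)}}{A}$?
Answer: $- \frac{163}{218484} \approx -0.00074605$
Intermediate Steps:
$A = 10404$ ($A = 102^{2} = 10404$)
$K{\left(u \right)} = - \frac{5 \left(211 + u\right)}{153 + u}$ ($K{\left(u \right)} = - 5 \frac{u + 211}{u + 153} = - 5 \frac{211 + u}{153 + u} = - \frac{5 \left(211 + u\right)}{153 + u}$)
$\frac{K{\left(33 - 81 \right)}}{A} = \frac{5 \frac{1}{153 + \left(33 - 81\right)} \left(-211 - \left(33 - 81\right)\right)}{10404} = \frac{5 \left(-211 - \left(33 - 81\right)\right)}{153 + \left(33 - 81\right)} \frac{1}{10404} = \frac{5 \left(-211 - -48\right)}{153 - 48} \cdot \frac{1}{10404} = \frac{5 \left(-211 + 48\right)}{105} \cdot \frac{1}{10404} = 5 \cdot \frac{1}{105} \left(-163\right) \frac{1}{10404} = \left(- \frac{163}{21}\right) \frac{1}{10404} = - \frac{163}{218484}$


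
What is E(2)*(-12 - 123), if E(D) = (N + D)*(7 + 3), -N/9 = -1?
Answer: -14850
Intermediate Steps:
N = 9 (N = -9*(-1) = 9)
E(D) = 90 + 10*D (E(D) = (9 + D)*(7 + 3) = (9 + D)*10 = 90 + 10*D)
E(2)*(-12 - 123) = (90 + 10*2)*(-12 - 123) = (90 + 20)*(-135) = 110*(-135) = -14850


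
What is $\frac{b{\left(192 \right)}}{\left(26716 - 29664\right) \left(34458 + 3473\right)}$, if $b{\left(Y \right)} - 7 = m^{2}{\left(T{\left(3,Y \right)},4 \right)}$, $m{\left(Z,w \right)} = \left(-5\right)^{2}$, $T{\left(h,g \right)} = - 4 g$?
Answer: $- \frac{158}{27955147} \approx -5.6519 \cdot 10^{-6}$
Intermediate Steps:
$m{\left(Z,w \right)} = 25$
$b{\left(Y \right)} = 632$ ($b{\left(Y \right)} = 7 + 25^{2} = 7 + 625 = 632$)
$\frac{b{\left(192 \right)}}{\left(26716 - 29664\right) \left(34458 + 3473\right)} = \frac{632}{\left(26716 - 29664\right) \left(34458 + 3473\right)} = \frac{632}{\left(-2948\right) 37931} = \frac{632}{-111820588} = 632 \left(- \frac{1}{111820588}\right) = - \frac{158}{27955147}$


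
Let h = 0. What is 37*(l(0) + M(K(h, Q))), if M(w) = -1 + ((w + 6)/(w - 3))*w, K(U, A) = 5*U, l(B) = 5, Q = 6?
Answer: 148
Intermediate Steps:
M(w) = -1 + w*(6 + w)/(-3 + w) (M(w) = -1 + ((6 + w)/(-3 + w))*w = -1 + w*(6 + w)/(-3 + w))
37*(l(0) + M(K(h, Q))) = 37*(5 + (3 + (5*0)² + 5*(5*0))/(-3 + 5*0)) = 37*(5 + (3 + 0² + 5*0)/(-3 + 0)) = 37*(5 + (3 + 0 + 0)/(-3)) = 37*(5 - ⅓*3) = 37*(5 - 1) = 37*4 = 148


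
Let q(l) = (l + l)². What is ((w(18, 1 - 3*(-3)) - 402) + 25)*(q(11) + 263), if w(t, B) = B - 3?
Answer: -276390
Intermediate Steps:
w(t, B) = -3 + B
q(l) = 4*l² (q(l) = (2*l)² = 4*l²)
((w(18, 1 - 3*(-3)) - 402) + 25)*(q(11) + 263) = (((-3 + (1 - 3*(-3))) - 402) + 25)*(4*11² + 263) = (((-3 + (1 + 9)) - 402) + 25)*(4*121 + 263) = (((-3 + 10) - 402) + 25)*(484 + 263) = ((7 - 402) + 25)*747 = (-395 + 25)*747 = -370*747 = -276390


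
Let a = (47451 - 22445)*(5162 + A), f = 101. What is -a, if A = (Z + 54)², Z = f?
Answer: -729850122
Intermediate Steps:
Z = 101
A = 24025 (A = (101 + 54)² = 155² = 24025)
a = 729850122 (a = (47451 - 22445)*(5162 + 24025) = 25006*29187 = 729850122)
-a = -1*729850122 = -729850122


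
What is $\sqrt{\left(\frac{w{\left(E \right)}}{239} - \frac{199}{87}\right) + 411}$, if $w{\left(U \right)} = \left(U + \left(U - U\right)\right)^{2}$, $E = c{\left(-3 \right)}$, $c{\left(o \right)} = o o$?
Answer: $\frac{\sqrt{176852969337}}{20793} \approx 20.225$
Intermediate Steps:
$c{\left(o \right)} = o^{2}$
$E = 9$ ($E = \left(-3\right)^{2} = 9$)
$w{\left(U \right)} = U^{2}$ ($w{\left(U \right)} = \left(U + 0\right)^{2} = U^{2}$)
$\sqrt{\left(\frac{w{\left(E \right)}}{239} - \frac{199}{87}\right) + 411} = \sqrt{\left(\frac{9^{2}}{239} - \frac{199}{87}\right) + 411} = \sqrt{\left(81 \cdot \frac{1}{239} - \frac{199}{87}\right) + 411} = \sqrt{\left(\frac{81}{239} - \frac{199}{87}\right) + 411} = \sqrt{- \frac{40514}{20793} + 411} = \sqrt{\frac{8505409}{20793}} = \frac{\sqrt{176852969337}}{20793}$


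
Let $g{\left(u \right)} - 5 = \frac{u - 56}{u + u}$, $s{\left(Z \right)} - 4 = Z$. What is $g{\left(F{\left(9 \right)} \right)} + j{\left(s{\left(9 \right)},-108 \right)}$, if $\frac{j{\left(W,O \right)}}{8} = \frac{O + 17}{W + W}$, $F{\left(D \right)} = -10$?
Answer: $- \frac{197}{10} \approx -19.7$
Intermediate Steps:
$s{\left(Z \right)} = 4 + Z$
$g{\left(u \right)} = 5 + \frac{-56 + u}{2 u}$ ($g{\left(u \right)} = 5 + \frac{u - 56}{u + u} = 5 + \frac{-56 + u}{2 u}$)
$j{\left(W,O \right)} = \frac{4 \left(17 + O\right)}{W}$ ($j{\left(W,O \right)} = 8 \frac{O + 17}{W + W} = 8 \frac{17 + O}{2 W} = \frac{4 \left(17 + O\right)}{W}$)
$g{\left(F{\left(9 \right)} \right)} + j{\left(s{\left(9 \right)},-108 \right)} = \left(\frac{11}{2} - \frac{28}{-10}\right) + \frac{4 \left(17 - 108\right)}{4 + 9} = \left(\frac{11}{2} - - \frac{14}{5}\right) + 4 \cdot \frac{1}{13} \left(-91\right) = \left(\frac{11}{2} + \frac{14}{5}\right) + 4 \cdot \frac{1}{13} \left(-91\right) = \frac{83}{10} - 28 = - \frac{197}{10}$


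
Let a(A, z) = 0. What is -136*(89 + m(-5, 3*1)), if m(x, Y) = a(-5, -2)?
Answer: -12104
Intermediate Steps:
m(x, Y) = 0
-136*(89 + m(-5, 3*1)) = -136*(89 + 0) = -136*89 = -12104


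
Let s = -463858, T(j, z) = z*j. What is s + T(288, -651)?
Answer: -651346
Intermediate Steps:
T(j, z) = j*z
s + T(288, -651) = -463858 + 288*(-651) = -463858 - 187488 = -651346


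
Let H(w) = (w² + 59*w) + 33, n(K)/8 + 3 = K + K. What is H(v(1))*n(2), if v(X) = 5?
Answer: 2824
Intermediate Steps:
n(K) = -24 + 16*K (n(K) = -24 + 8*(K + K) = -24 + 8*(2*K) = -24 + 16*K)
H(w) = 33 + w² + 59*w
H(v(1))*n(2) = (33 + 5² + 59*5)*(-24 + 16*2) = (33 + 25 + 295)*(-24 + 32) = 353*8 = 2824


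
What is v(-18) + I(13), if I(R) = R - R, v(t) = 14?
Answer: 14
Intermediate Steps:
I(R) = 0
v(-18) + I(13) = 14 + 0 = 14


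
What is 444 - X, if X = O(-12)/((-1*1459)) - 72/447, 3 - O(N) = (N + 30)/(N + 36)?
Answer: 386227821/869564 ≈ 444.16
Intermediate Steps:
O(N) = 3 - (30 + N)/(36 + N) (O(N) = 3 - (N + 30)/(N + 36) = 3 - (30 + N)/(36 + N))
X = -141405/869564 (X = (2*(39 - 12)/(36 - 12))/((-1*1459)) - 72/447 = (2*27/24)/(-1459) - 72*1/447 = (2*(1/24)*27)*(-1/1459) - 24/149 = (9/4)*(-1/1459) - 24/149 = -9/5836 - 24/149 = -141405/869564 ≈ -0.16262)
444 - X = 444 - 1*(-141405/869564) = 444 + 141405/869564 = 386227821/869564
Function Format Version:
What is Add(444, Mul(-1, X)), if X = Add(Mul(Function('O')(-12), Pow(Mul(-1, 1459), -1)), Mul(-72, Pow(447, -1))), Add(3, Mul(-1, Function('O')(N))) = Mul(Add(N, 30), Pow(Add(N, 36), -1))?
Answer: Rational(386227821, 869564) ≈ 444.16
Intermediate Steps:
Function('O')(N) = Add(3, Mul(-1, Pow(Add(36, N), -1), Add(30, N))) (Function('O')(N) = Add(3, Mul(-1, Mul(Add(N, 30), Pow(Add(N, 36), -1)))) = Add(3, Mul(-1, Mul(Add(30, N), Pow(Add(36, N), -1)))) = Add(3, Mul(-1, Mul(Pow(Add(36, N), -1), Add(30, N)))) = Add(3, Mul(-1, Pow(Add(36, N), -1), Add(30, N))))
X = Rational(-141405, 869564) (X = Add(Mul(Mul(2, Pow(Add(36, -12), -1), Add(39, -12)), Pow(Mul(-1, 1459), -1)), Mul(-72, Pow(447, -1))) = Add(Mul(Mul(2, Pow(24, -1), 27), Pow(-1459, -1)), Mul(-72, Rational(1, 447))) = Add(Mul(Mul(2, Rational(1, 24), 27), Rational(-1, 1459)), Rational(-24, 149)) = Add(Mul(Rational(9, 4), Rational(-1, 1459)), Rational(-24, 149)) = Add(Rational(-9, 5836), Rational(-24, 149)) = Rational(-141405, 869564) ≈ -0.16262)
Add(444, Mul(-1, X)) = Add(444, Mul(-1, Rational(-141405, 869564))) = Add(444, Rational(141405, 869564)) = Rational(386227821, 869564)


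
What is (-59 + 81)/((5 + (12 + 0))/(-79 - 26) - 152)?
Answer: -2310/15977 ≈ -0.14458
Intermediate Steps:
(-59 + 81)/((5 + (12 + 0))/(-79 - 26) - 152) = 22/((5 + 12)/(-105) - 152) = 22/(17*(-1/105) - 152) = 22/(-17/105 - 152) = 22/(-15977/105) = -105/15977*22 = -2310/15977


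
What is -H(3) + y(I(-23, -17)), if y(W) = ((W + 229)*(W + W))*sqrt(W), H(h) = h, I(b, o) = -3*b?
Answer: -3 + 41124*sqrt(69) ≈ 3.4160e+5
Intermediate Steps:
y(W) = 2*W**(3/2)*(229 + W) (y(W) = ((229 + W)*(2*W))*sqrt(W) = (2*W*(229 + W))*sqrt(W) = 2*W**(3/2)*(229 + W))
-H(3) + y(I(-23, -17)) = -1*3 + 2*(-3*(-23))**(3/2)*(229 - 3*(-23)) = -3 + 2*69**(3/2)*(229 + 69) = -3 + 2*(69*sqrt(69))*298 = -3 + 41124*sqrt(69)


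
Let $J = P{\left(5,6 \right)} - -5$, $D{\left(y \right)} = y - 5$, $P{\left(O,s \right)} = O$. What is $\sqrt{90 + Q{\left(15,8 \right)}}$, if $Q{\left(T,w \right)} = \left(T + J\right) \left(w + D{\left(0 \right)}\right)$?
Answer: $\sqrt{165} \approx 12.845$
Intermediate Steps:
$D{\left(y \right)} = -5 + y$ ($D{\left(y \right)} = y - 5 = -5 + y$)
$J = 10$ ($J = 5 - -5 = 5 + 5 = 10$)
$Q{\left(T,w \right)} = \left(-5 + w\right) \left(10 + T\right)$ ($Q{\left(T,w \right)} = \left(T + 10\right) \left(w + \left(-5 + 0\right)\right) = \left(10 + T\right) \left(w - 5\right) = \left(10 + T\right) \left(-5 + w\right) = \left(-5 + w\right) \left(10 + T\right)$)
$\sqrt{90 + Q{\left(15,8 \right)}} = \sqrt{90 + \left(-50 - 75 + 10 \cdot 8 + 15 \cdot 8\right)} = \sqrt{90 + \left(-50 - 75 + 80 + 120\right)} = \sqrt{90 + 75} = \sqrt{165}$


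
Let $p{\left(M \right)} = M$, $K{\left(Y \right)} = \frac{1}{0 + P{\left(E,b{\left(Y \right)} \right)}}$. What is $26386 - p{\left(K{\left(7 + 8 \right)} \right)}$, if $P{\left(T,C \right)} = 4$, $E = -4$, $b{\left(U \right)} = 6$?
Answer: $\frac{105543}{4} \approx 26386.0$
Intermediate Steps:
$K{\left(Y \right)} = \frac{1}{4}$ ($K{\left(Y \right)} = \frac{1}{0 + 4} = \frac{1}{4}$)
$26386 - p{\left(K{\left(7 + 8 \right)} \right)} = 26386 - \frac{1}{4} = \frac{105543}{4}$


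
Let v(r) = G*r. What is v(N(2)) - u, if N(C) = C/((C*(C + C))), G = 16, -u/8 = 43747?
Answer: 349980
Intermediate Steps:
u = -349976 (u = -8*43747 = -349976)
N(C) = 1/(2*C) (N(C) = C/((C*(2*C))) = C/((2*C**2)) = C*(1/(2*C**2)) = 1/(2*C))
v(r) = 16*r
v(N(2)) - u = 16*((1/2)/2) - 1*(-349976) = 16*((1/2)*(1/2)) + 349976 = 16*(1/4) + 349976 = 4 + 349976 = 349980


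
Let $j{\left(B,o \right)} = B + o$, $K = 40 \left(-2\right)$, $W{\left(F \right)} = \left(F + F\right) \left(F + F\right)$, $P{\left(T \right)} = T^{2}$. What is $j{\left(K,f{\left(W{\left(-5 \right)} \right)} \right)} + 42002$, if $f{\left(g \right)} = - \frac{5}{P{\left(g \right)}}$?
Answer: $\frac{83843999}{2000} \approx 41922.0$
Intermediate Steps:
$W{\left(F \right)} = 4 F^{2}$ ($W{\left(F \right)} = 2 F 2 F = 4 F^{2}$)
$f{\left(g \right)} = - \frac{5}{g^{2}}$
$K = -80$
$j{\left(K,f{\left(W{\left(-5 \right)} \right)} \right)} + 42002 = \left(-80 - \frac{5}{10000}\right) + 42002 = \left(-80 - \frac{1}{2000}\right) + 42002 = - \frac{160001}{2000} + 42002 = \frac{83843999}{2000}$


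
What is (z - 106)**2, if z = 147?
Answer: 1681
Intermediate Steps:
(z - 106)**2 = (147 - 106)**2 = 41**2 = 1681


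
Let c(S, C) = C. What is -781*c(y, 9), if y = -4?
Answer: -7029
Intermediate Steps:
-781*c(y, 9) = -781*9 = -7029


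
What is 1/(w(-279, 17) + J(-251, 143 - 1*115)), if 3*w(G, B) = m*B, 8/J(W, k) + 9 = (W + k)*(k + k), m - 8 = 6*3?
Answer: 37491/5523650 ≈ 0.0067874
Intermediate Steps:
m = 26 (m = 8 + 6*3 = 8 + 18 = 26)
J(W, k) = 8/(-9 + 2*k*(W + k)) (J(W, k) = 8/(-9 + (W + k)*(k + k)) = 8/(-9 + (W + k)*(2*k)) = 8/(-9 + 2*k*(W + k)))
w(G, B) = 26*B/3 (w(G, B) = (26*B)/3 = 26*B/3)
1/(w(-279, 17) + J(-251, 143 - 1*115)) = 1/((26/3)*17 + 8/(-9 + 2*(143 - 1*115)² + 2*(-251)*(143 - 1*115))) = 1/(442/3 + 8/(-9 + 2*(143 - 115)² + 2*(-251)*(143 - 115))) = 1/(442/3 + 8/(-9 + 2*28² + 2*(-251)*28)) = 1/(442/3 + 8/(-9 + 2*784 - 14056)) = 1/(442/3 + 8/(-9 + 1568 - 14056)) = 1/(442/3 + 8/(-12497)) = 1/(442/3 + 8*(-1/12497)) = 1/(442/3 - 8/12497) = 1/(5523650/37491) = 37491/5523650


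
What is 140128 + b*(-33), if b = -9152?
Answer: 442144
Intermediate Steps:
140128 + b*(-33) = 140128 - 9152*(-33) = 140128 + 302016 = 442144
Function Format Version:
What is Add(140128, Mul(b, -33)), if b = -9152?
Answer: 442144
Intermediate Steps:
Add(140128, Mul(b, -33)) = Add(140128, Mul(-9152, -33)) = Add(140128, 302016) = 442144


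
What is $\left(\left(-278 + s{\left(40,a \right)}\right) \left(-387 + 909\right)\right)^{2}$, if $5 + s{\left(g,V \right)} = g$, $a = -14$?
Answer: $16089907716$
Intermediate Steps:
$s{\left(g,V \right)} = -5 + g$
$\left(\left(-278 + s{\left(40,a \right)}\right) \left(-387 + 909\right)\right)^{2} = \left(\left(-278 + \left(-5 + 40\right)\right) \left(-387 + 909\right)\right)^{2} = \left(\left(-278 + 35\right) 522\right)^{2} = \left(\left(-243\right) 522\right)^{2} = \left(-126846\right)^{2} = 16089907716$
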